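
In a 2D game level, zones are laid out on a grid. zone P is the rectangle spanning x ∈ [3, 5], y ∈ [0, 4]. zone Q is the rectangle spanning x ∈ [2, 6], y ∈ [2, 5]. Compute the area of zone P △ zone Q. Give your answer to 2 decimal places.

|zone P∩zone Q|: x∈[3,5], y∈[2,4] → 2·2 = 4.
|zone P △ zone Q| = |zone P| + |zone Q| − 2·|zone P∩zone Q| = 8 + 12 − 8 = 12.00.

12.00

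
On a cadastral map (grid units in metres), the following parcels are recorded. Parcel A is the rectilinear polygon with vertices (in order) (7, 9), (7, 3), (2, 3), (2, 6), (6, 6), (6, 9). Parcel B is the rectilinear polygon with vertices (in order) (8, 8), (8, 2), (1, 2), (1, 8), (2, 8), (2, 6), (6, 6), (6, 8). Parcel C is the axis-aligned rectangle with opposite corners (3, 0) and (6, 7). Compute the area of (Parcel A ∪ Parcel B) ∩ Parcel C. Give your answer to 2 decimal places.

|Parcel A ∪ Parcel B| = 35.
|(Parcel A ∪ Parcel B) ∩ Parcel C| = 12.00.

12.00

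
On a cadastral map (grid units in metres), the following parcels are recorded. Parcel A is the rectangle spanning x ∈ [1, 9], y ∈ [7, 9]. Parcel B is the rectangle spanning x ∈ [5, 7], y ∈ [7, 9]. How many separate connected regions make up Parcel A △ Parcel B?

2

Parcel A △ Parcel B splits into 2 disjoint pieces (area 4, area 8).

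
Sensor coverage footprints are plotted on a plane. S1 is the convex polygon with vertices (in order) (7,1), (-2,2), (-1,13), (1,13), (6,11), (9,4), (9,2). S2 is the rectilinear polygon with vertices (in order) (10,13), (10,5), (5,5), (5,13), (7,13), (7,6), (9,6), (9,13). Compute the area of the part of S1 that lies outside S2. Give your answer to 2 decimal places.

|S1| = 99.5, |S1∩S2| = 12.3905.
|S1 ∖ S2| = |S1| − |S1∩S2| = 99.5 − 12.3905 = 87.11.

87.11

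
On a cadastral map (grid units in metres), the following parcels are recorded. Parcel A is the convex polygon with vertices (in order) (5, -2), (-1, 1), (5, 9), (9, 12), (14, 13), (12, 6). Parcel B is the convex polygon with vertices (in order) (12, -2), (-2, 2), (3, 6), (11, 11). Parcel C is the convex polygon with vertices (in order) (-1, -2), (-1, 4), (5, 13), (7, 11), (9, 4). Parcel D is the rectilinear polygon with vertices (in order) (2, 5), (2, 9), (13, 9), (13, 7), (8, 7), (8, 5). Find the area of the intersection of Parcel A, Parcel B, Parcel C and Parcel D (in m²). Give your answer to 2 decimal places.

The intersection is the polygon with vertices (7.606,8.879), (8.143,7), (8,7), (8,5), (2,5), (2.375,5.5), (3,6).
By the shoelace formula its area is 13.09.

13.09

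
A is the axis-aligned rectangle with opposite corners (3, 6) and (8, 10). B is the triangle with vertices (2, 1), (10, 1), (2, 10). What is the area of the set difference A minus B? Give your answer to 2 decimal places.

|A| = 20, |A∩B| = 3.6736.
|A ∖ B| = |A| − |A∩B| = 20 − 3.6736 = 16.33.

16.33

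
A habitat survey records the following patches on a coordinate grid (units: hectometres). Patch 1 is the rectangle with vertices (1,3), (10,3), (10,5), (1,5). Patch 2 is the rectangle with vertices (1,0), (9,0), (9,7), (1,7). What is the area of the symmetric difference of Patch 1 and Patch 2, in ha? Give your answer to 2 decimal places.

|Patch 1∩Patch 2|: x∈[1,9], y∈[3,5] → 8·2 = 16.
|Patch 1 △ Patch 2| = |Patch 1| + |Patch 2| − 2·|Patch 1∩Patch 2| = 18 + 56 − 32 = 42.00.

42.00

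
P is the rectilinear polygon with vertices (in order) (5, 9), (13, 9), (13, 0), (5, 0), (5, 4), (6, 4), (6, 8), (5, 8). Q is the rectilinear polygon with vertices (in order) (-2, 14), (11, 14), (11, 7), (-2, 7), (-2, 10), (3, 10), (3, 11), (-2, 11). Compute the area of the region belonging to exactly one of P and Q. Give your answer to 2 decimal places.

132.00

|P| = 68, |Q| = 86, |P∩Q| = 11.
|P △ Q| = |P| + |Q| − 2·|P∩Q| = 68 + 86 − 22 = 132.00.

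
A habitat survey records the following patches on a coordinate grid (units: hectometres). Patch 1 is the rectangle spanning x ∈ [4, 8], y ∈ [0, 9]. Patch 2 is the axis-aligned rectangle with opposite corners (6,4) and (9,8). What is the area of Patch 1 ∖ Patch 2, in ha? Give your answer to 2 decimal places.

|Patch 1∩Patch 2|: x∈[6,8], y∈[4,8] → 2·4 = 8.
|Patch 1| = 36.
|Patch 1 ∖ Patch 2| = |Patch 1| − |Patch 1∩Patch 2| = 36 − 8 = 28.00.

28.00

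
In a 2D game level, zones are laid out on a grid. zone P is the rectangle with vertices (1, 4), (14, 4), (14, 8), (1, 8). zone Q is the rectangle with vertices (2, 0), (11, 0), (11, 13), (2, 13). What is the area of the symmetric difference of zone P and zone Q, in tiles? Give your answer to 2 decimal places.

97.00

|zone P∩zone Q|: x∈[2,11], y∈[4,8] → 9·4 = 36.
|zone P △ zone Q| = |zone P| + |zone Q| − 2·|zone P∩zone Q| = 52 + 117 − 72 = 97.00.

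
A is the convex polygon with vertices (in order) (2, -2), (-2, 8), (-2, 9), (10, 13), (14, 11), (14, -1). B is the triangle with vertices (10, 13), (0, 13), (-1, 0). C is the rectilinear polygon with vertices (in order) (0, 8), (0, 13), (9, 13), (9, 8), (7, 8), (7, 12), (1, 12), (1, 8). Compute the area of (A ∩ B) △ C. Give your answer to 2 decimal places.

55.31

|A ∩ B| = 44.7625.
|(A ∩ B) ∩ C| = 5.2273.
|(A ∩ B) △ C| = 44.7625 + 21 − 10.4545 = 55.31.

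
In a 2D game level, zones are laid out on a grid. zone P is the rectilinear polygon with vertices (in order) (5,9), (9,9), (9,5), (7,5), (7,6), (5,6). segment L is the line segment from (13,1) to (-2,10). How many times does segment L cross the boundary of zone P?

0

The segment lies entirely outside zone P and never meets its boundary.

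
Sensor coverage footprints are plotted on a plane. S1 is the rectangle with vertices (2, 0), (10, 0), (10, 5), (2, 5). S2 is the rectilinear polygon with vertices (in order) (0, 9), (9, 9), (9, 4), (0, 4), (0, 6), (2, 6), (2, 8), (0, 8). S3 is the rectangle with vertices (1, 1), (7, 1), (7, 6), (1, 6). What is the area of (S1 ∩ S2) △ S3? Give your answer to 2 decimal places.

|S1 ∩ S2| = 7.
|(S1 ∩ S2) ∩ S3| = 5.
|(S1 ∩ S2) △ S3| = 7 + 30 − 10 = 27.00.

27.00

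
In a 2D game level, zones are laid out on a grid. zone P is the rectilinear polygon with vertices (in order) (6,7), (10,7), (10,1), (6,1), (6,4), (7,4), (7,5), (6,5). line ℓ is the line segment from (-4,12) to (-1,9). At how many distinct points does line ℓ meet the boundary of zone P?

The segment lies entirely outside zone P and never meets its boundary.

0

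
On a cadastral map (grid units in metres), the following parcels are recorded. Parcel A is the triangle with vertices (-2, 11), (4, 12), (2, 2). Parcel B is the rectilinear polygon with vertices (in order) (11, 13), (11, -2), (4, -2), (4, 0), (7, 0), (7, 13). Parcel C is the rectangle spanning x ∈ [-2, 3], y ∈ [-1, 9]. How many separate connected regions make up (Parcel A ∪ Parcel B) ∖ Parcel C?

2

(Parcel A ∪ Parcel B) ∖ Parcel C splits into 2 disjoint pieces (area 13.6111, area 66).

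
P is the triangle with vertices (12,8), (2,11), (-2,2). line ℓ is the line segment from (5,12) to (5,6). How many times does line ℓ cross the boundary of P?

1

The segment meets the boundary at (5,10.1).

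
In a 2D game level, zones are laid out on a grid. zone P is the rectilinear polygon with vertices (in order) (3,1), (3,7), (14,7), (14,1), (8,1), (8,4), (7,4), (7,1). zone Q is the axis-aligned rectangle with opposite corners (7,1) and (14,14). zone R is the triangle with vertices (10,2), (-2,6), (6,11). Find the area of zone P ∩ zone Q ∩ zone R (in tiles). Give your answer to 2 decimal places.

6.78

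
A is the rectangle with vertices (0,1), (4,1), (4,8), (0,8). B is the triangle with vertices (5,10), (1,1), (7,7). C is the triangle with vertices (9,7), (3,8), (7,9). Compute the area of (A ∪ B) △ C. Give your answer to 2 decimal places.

38.28

|A ∪ B| = 37.375.
|(A ∪ B) ∩ C| = 2.0461.
|(A ∪ B) △ C| = 37.375 + 5 − 4.0922 = 38.28.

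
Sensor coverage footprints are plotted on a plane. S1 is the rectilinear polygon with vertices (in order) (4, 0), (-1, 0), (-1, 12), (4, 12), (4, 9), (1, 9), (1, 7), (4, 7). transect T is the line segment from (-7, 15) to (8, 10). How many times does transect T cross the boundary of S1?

2

The segment meets the boundary at (4,11.333), (2,12).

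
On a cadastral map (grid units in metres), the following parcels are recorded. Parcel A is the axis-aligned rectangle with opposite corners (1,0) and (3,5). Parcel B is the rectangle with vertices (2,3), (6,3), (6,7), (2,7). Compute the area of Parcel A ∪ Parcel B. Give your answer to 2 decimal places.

By inclusion–exclusion:
Individual areas: |Parcel A| = 10, |Parcel B| = 16.
|Parcel A∩Parcel B|: x∈[2,3], y∈[3,5] → 1·2 = 2.
|Parcel A ∪ Parcel B| = 26 − 2 = 24.00.

24.00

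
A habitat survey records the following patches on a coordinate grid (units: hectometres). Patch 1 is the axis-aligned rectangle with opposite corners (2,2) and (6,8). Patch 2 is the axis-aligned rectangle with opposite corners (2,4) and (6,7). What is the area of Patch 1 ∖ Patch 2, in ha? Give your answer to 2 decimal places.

12.00

|Patch 1∩Patch 2|: x∈[2,6], y∈[4,7] → 4·3 = 12.
|Patch 1| = 24.
|Patch 1 ∖ Patch 2| = |Patch 1| − |Patch 1∩Patch 2| = 24 − 12 = 12.00.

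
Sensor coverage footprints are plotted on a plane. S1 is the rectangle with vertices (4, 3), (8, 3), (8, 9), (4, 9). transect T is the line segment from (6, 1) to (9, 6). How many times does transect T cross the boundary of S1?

2

The segment meets the boundary at (8,4.333), (7.2,3).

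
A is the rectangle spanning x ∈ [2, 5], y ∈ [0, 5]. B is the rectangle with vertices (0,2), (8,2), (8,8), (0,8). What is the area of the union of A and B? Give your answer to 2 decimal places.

54.00

By inclusion–exclusion:
Individual areas: |A| = 15, |B| = 48.
|A∩B|: x∈[2,5], y∈[2,5] → 3·3 = 9.
|A ∪ B| = 63 − 9 = 54.00.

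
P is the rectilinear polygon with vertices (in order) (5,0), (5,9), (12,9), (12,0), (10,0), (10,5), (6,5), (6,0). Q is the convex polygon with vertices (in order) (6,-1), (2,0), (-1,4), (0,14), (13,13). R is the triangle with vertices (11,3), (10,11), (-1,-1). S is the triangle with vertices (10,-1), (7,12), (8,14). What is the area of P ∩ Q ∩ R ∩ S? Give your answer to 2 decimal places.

2.99

The intersection is the polygon with vertices (9,5), (8.615,5), (7.788,8.587), (8.167,9), (8.667,9), (9.158,5.316).
By the shoelace formula its area is 2.99.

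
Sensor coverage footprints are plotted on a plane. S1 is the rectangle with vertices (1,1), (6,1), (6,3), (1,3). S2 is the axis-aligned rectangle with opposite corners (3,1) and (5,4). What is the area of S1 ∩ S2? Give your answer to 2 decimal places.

4.00

|S1∩S2|: x∈[3,5], y∈[1,3] → 2·2 = 4.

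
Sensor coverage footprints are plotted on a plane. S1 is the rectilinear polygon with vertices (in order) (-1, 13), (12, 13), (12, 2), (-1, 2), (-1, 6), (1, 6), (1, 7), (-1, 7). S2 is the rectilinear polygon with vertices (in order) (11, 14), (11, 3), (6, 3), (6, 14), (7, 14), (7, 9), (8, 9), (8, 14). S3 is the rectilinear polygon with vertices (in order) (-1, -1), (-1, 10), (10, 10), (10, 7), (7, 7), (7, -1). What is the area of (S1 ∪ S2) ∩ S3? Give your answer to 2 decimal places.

|S1 ∪ S2| = 145.
|(S1 ∪ S2) ∩ S3| = 71.00.

71.00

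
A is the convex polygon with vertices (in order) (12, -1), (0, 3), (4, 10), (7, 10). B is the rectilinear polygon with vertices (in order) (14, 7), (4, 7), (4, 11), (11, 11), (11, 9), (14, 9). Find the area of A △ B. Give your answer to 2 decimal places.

|A| = 66.5, |B| = 34, |A∩B| = 11.0455.
|A △ B| = |A| + |B| − 2·|A∩B| = 66.5 + 34 − 22.0909 = 78.41.

78.41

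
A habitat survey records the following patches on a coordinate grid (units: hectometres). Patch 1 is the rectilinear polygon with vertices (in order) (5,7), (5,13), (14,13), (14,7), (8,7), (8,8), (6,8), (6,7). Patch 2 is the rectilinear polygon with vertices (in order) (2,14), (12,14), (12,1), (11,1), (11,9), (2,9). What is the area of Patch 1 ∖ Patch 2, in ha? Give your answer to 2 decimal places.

22.00

|Patch 1| = 52, |Patch 1∩Patch 2| = 30.
|Patch 1 ∖ Patch 2| = |Patch 1| − |Patch 1∩Patch 2| = 52 − 30 = 22.00.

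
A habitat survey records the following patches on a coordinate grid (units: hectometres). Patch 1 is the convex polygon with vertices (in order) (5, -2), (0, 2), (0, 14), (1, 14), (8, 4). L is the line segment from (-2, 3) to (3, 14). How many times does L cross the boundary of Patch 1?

The segment meets the boundary at (2.213,12.268), (0,7.4).

2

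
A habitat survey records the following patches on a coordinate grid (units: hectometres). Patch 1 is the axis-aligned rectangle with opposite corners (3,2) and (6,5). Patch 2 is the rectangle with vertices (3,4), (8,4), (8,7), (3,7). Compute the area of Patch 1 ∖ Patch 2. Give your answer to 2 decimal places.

|Patch 1∩Patch 2|: x∈[3,6], y∈[4,5] → 3·1 = 3.
|Patch 1| = 9.
|Patch 1 ∖ Patch 2| = |Patch 1| − |Patch 1∩Patch 2| = 9 − 3 = 6.00.

6.00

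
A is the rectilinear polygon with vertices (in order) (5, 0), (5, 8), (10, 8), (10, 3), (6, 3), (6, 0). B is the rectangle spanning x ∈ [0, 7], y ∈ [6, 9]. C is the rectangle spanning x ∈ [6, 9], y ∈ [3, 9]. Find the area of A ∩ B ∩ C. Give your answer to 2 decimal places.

The intersection is the polygon with vertices (7,8), (7,6), (6,6), (6,8).
By the shoelace formula its area is 2.00.

2.00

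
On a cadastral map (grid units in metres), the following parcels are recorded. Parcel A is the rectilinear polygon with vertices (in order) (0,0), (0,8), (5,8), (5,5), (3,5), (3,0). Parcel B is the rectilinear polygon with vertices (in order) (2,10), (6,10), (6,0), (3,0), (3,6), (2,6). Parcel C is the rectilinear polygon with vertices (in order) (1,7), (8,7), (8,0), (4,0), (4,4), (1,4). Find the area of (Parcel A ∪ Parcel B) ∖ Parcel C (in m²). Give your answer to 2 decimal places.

|Parcel A ∪ Parcel B| = 56.
|(Parcel A ∪ Parcel B) ∩ Parcel C| = 23.
|(Parcel A ∪ Parcel B) ∖ Parcel C| = 56 − 23 = 33.00.

33.00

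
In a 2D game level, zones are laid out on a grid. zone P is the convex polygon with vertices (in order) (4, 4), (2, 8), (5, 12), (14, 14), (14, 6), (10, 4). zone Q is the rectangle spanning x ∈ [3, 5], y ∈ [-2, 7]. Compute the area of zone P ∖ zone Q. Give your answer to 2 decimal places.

|zone P| = 91, |zone P∩zone Q| = 5.
|zone P ∖ zone Q| = |zone P| − |zone P∩zone Q| = 91 − 5 = 86.00.

86.00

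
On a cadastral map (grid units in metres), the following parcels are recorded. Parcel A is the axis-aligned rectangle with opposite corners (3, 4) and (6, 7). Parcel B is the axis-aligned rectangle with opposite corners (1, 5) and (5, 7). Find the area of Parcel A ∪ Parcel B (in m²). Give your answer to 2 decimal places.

By inclusion–exclusion:
Individual areas: |Parcel A| = 9, |Parcel B| = 8.
|Parcel A∩Parcel B|: x∈[3,5], y∈[5,7] → 2·2 = 4.
|Parcel A ∪ Parcel B| = 17 − 4 = 13.00.

13.00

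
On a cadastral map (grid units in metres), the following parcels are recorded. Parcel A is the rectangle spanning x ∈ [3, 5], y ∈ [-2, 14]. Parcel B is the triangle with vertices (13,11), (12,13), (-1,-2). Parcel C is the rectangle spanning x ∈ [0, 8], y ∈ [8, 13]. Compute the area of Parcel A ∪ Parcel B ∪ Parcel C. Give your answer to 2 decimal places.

By inclusion–exclusion:
Individual areas: |Parcel A| = 32, |Parcel B| = 20.5, |Parcel C| = 40.
|Parcel A∩Parcel B| = 2.2527.
|Parcel A∩Parcel C|: x∈[3,5], y∈[8,13] → 2·5 = 10.
|Parcel B∩Parcel C| = 0.0641.
|Parcel A∩Parcel B∩Parcel C| = 0.
|Parcel A ∪ Parcel B ∪ Parcel C| = 92.5 − 12.3168 + 0 = 80.18.

80.18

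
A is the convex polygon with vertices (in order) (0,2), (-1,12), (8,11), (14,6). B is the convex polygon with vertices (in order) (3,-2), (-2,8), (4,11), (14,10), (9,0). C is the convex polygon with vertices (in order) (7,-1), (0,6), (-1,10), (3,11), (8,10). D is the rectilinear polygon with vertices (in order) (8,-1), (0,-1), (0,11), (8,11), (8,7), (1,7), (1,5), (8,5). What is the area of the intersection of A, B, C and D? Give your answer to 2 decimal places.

35.41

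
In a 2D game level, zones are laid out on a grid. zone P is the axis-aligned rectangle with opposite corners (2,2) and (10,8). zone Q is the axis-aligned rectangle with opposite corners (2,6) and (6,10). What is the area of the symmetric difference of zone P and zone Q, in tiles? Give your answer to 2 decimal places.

|zone P∩zone Q|: x∈[2,6], y∈[6,8] → 4·2 = 8.
|zone P △ zone Q| = |zone P| + |zone Q| − 2·|zone P∩zone Q| = 48 + 16 − 16 = 48.00.

48.00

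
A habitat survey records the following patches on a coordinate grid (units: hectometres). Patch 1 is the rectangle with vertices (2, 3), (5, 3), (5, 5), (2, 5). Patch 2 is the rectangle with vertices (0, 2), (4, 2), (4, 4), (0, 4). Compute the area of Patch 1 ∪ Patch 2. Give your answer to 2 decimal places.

12.00

By inclusion–exclusion:
Individual areas: |Patch 1| = 6, |Patch 2| = 8.
|Patch 1∩Patch 2|: x∈[2,4], y∈[3,4] → 2·1 = 2.
|Patch 1 ∪ Patch 2| = 14 − 2 = 12.00.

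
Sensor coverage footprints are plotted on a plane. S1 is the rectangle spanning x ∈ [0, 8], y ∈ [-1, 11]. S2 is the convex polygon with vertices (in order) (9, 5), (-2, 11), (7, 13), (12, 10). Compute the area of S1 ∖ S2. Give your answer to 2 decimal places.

69.82

|S1| = 96, |S1∩S2| = 26.1818.
|S1 ∖ S2| = |S1| − |S1∩S2| = 96 − 26.1818 = 69.82.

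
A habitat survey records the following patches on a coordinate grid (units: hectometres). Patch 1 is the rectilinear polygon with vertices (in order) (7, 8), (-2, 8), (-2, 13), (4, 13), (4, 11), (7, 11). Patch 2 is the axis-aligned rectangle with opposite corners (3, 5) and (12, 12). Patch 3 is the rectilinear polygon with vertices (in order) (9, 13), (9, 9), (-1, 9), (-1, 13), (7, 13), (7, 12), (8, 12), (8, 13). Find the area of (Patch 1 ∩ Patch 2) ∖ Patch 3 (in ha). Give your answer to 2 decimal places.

|Patch 1 ∩ Patch 2| = 13.
|(Patch 1 ∩ Patch 2) ∩ Patch 3| = 9.
|(Patch 1 ∩ Patch 2) ∖ Patch 3| = 13 − 9 = 4.00.

4.00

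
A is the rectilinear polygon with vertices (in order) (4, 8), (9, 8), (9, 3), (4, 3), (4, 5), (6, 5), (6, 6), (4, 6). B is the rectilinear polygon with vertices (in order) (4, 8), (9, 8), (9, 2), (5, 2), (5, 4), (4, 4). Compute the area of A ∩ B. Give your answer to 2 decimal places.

22.00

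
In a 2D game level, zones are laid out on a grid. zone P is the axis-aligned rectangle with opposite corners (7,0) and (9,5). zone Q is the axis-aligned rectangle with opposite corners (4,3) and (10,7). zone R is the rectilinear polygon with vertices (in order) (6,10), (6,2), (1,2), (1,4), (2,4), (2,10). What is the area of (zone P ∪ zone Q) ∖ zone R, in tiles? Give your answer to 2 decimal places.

|zone P ∪ zone Q| = 30.
|(zone P ∪ zone Q) ∩ zone R| = 8.
|(zone P ∪ zone Q) ∖ zone R| = 30 − 8 = 22.00.

22.00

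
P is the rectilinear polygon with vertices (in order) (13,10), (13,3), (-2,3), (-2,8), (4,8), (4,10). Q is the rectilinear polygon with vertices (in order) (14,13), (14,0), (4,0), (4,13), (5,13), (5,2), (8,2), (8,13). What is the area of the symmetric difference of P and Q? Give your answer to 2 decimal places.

106.00

|P| = 93, |Q| = 97, |P∩Q| = 42.
|P △ Q| = |P| + |Q| − 2·|P∩Q| = 93 + 97 − 84 = 106.00.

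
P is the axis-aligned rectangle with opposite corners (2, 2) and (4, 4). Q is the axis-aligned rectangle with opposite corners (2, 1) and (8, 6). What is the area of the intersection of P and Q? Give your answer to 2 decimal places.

|P∩Q|: x∈[2,4], y∈[2,4] → 2·2 = 4.

4.00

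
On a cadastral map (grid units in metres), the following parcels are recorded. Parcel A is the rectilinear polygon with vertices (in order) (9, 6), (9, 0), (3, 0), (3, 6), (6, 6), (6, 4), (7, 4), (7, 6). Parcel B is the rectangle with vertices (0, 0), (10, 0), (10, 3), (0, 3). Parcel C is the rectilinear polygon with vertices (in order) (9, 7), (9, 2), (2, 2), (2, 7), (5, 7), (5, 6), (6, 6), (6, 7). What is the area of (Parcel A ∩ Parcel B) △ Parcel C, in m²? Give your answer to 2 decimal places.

40.00

|Parcel A ∩ Parcel B| = 18.
|(Parcel A ∩ Parcel B) ∩ Parcel C| = 6.
|(Parcel A ∩ Parcel B) △ Parcel C| = 18 + 34 − 12 = 40.00.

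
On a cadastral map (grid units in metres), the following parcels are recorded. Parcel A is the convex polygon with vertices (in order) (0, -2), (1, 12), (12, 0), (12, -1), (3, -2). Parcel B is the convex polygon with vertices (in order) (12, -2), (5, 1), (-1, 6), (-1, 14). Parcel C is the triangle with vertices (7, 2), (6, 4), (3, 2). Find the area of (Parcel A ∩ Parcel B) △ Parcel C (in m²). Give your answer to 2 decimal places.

42.95

|Parcel A ∩ Parcel B| = 46.7153.
|(Parcel A ∩ Parcel B) ∩ Parcel C| = 3.8815.
|(Parcel A ∩ Parcel B) △ Parcel C| = 46.7153 + 4 − 7.763 = 42.95.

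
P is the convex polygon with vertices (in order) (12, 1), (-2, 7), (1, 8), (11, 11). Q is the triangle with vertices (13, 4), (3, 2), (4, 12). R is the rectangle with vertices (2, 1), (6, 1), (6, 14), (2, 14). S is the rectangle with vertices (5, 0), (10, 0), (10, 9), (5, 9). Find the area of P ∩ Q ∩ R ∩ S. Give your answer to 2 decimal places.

The intersection is the polygon with vertices (6,3.571), (5,4), (5,9), (6,9).
By the shoelace formula its area is 5.21.

5.21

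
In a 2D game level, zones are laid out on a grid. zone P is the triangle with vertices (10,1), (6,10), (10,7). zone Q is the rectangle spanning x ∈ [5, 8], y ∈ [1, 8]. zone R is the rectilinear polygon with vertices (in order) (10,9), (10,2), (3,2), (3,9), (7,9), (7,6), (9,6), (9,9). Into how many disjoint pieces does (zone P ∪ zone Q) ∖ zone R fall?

3

(zone P ∪ zone Q) ∖ zone R splits into 3 disjoint pieces (area 3, area 5.4028, area 0.2222).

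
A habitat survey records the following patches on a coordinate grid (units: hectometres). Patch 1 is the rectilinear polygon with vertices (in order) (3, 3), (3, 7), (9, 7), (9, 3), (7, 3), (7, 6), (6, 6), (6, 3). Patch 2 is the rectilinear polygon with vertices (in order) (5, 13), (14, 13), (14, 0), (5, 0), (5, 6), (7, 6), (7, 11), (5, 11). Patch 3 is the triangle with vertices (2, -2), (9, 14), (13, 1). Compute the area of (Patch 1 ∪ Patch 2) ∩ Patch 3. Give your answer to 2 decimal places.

64.97

|Patch 1 ∪ Patch 2| = 117.
|(Patch 1 ∪ Patch 2) ∩ Patch 3| = 64.97.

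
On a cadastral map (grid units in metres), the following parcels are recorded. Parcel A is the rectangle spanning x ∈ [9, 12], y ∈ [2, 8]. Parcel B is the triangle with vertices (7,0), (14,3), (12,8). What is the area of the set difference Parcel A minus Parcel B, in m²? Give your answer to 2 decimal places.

7.22

|Parcel A| = 18, |Parcel A∩Parcel B| = 10.7762.
|Parcel A ∖ Parcel B| = |Parcel A| − |Parcel A∩Parcel B| = 18 − 10.7762 = 7.22.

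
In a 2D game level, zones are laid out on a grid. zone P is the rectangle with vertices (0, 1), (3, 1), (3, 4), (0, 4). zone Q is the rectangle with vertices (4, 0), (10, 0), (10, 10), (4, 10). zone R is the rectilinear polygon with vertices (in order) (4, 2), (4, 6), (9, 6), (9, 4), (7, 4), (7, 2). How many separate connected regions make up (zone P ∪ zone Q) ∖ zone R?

(zone P ∪ zone Q) ∖ zone R splits into 2 disjoint pieces (area 9, area 44).

2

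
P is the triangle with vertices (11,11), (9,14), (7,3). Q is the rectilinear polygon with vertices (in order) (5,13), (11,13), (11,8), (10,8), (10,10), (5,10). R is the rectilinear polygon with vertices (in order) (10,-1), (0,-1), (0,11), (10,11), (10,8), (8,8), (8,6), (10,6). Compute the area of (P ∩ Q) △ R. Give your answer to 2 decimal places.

118.76

|P ∩ Q| = 6.0303.
|(P ∩ Q) ∩ R| = 1.6364.
|(P ∩ Q) △ R| = 6.0303 + 116 − 3.2727 = 118.76.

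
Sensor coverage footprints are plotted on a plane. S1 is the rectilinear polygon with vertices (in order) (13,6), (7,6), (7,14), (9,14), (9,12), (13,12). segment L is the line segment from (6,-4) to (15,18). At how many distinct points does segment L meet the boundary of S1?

The segment meets the boundary at (12.545,12), (10.091,6).

2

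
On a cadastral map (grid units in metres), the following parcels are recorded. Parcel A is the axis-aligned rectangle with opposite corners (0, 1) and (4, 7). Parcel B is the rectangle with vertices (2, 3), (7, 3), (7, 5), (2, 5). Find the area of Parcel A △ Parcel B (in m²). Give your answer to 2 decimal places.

|Parcel A∩Parcel B|: x∈[2,4], y∈[3,5] → 2·2 = 4.
|Parcel A △ Parcel B| = |Parcel A| + |Parcel B| − 2·|Parcel A∩Parcel B| = 24 + 10 − 8 = 26.00.

26.00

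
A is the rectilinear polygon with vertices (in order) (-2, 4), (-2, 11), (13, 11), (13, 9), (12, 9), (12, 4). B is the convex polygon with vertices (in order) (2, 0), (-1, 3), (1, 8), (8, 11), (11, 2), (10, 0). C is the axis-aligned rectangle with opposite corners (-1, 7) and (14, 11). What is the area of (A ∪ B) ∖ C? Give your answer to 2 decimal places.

|A ∪ B| = 141.6333.
|(A ∪ B) ∩ C| = 54.
|(A ∪ B) ∖ C| = 141.6333 − 54 = 87.63.

87.63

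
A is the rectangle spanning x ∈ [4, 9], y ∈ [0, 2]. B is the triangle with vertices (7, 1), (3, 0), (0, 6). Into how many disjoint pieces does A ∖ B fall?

1

A ∖ B is a single connected region.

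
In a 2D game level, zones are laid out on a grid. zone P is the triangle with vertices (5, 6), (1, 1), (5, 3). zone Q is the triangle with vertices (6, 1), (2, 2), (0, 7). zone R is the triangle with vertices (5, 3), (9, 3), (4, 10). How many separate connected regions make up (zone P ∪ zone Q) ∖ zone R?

1

(zone P ∪ zone Q) ∖ zone R is a single connected region.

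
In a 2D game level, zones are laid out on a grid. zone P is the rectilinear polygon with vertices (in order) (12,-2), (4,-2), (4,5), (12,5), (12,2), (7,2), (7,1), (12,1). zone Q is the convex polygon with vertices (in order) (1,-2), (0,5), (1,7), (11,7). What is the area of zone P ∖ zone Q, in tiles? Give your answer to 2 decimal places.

|zone P| = 51, |zone P∩zone Q| = 10.2722.
|zone P ∖ zone Q| = |zone P| − |zone P∩zone Q| = 51 − 10.2722 = 40.73.

40.73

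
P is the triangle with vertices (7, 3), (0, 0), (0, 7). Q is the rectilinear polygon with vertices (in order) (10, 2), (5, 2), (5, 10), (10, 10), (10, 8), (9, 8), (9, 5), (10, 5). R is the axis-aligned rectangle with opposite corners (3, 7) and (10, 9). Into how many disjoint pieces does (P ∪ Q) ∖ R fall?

2

(P ∪ Q) ∖ R splits into 2 disjoint pieces (area 45.5, area 5).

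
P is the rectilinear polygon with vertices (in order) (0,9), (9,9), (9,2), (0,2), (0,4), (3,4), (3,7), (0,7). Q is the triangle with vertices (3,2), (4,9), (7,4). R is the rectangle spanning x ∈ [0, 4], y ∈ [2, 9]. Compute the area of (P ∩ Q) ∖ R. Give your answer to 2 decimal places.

|P ∩ Q| = 13.
|(P ∩ Q) ∩ R| = 3.25.
|(P ∩ Q) ∖ R| = 13 − 3.25 = 9.75.

9.75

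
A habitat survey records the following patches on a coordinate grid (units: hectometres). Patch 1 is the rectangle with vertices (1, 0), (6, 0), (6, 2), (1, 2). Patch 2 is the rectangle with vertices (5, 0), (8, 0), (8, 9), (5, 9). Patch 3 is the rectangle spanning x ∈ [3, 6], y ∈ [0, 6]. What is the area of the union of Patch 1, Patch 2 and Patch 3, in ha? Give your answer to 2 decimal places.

By inclusion–exclusion:
Individual areas: |Patch 1| = 10, |Patch 2| = 27, |Patch 3| = 18.
|Patch 1∩Patch 2|: x∈[5,6], y∈[0,2] → 1·2 = 2.
|Patch 1∩Patch 3|: x∈[3,6], y∈[0,2] → 3·2 = 6.
|Patch 2∩Patch 3|: x∈[5,6], y∈[0,6] → 1·6 = 6.
|Patch 1∩Patch 2∩Patch 3| = 2.
|Patch 1 ∪ Patch 2 ∪ Patch 3| = 55 − 14 + 2 = 43.00.

43.00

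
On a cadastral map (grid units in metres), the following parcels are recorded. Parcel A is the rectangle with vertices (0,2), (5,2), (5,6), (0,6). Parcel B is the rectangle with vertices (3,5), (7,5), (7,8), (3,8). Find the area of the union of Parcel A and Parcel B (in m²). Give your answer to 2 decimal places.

30.00

By inclusion–exclusion:
Individual areas: |Parcel A| = 20, |Parcel B| = 12.
|Parcel A∩Parcel B|: x∈[3,5], y∈[5,6] → 2·1 = 2.
|Parcel A ∪ Parcel B| = 32 − 2 = 30.00.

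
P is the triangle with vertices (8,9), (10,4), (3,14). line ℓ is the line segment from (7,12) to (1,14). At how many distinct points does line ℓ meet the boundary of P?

2

The segment meets the boundary at (3.609,13.13), (4,13).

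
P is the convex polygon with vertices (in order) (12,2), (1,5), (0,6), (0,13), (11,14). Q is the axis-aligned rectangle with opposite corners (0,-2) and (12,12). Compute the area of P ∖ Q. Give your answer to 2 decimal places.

16.67

|P| = 112.5, |P∩Q| = 95.8333.
|P ∖ Q| = |P| − |P∩Q| = 112.5 − 95.8333 = 16.67.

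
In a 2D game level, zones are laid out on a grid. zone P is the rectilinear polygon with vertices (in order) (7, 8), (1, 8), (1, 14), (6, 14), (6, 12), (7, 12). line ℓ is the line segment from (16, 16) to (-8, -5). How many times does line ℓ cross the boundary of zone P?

2

The segment meets the boundary at (6.857,8), (7,8.125).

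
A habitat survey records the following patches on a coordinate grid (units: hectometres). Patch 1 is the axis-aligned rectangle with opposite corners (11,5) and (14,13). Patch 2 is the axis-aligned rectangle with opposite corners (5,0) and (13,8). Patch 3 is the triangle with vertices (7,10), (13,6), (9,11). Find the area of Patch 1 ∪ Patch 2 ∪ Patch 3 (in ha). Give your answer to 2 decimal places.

By inclusion–exclusion:
Individual areas: |Patch 1| = 24, |Patch 2| = 64, |Patch 3| = 7.
|Patch 1∩Patch 2|: x∈[11,13], y∈[5,8] → 2·3 = 6.
|Patch 1∩Patch 3| = 1.1667.
|Patch 2∩Patch 3| = 1.4.
|Patch 1∩Patch 2∩Patch 3| = 1.0667.
|Patch 1 ∪ Patch 2 ∪ Patch 3| = 95 − 8.5667 + 1.0667 = 87.50.

87.50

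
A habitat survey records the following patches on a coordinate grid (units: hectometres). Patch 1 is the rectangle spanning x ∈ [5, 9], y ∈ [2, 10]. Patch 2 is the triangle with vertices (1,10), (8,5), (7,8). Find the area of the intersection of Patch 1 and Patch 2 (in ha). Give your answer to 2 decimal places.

The intersection is the polygon with vertices (5,8.667), (7,8), (8,5), (5,7.143).
By the shoelace formula its area is 4.95.

4.95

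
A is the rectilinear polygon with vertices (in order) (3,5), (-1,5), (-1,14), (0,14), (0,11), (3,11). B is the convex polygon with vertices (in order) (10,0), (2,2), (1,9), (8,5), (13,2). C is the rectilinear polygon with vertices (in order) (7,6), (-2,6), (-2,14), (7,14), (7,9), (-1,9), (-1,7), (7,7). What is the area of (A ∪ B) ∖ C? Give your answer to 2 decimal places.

53.91

|A ∪ B| = 71.2857.
|(A ∪ B) ∩ C| = 17.375.
|(A ∪ B) ∖ C| = 71.2857 − 17.375 = 53.91.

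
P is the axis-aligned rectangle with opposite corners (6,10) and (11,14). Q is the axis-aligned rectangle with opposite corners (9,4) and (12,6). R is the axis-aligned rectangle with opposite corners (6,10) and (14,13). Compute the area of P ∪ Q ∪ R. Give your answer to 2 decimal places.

By inclusion–exclusion:
Individual areas: |P| = 20, |Q| = 6, |R| = 24.
|P∩Q| = 0 (no overlap).
|P∩R|: x∈[6,11], y∈[10,13] → 5·3 = 15.
|Q∩R| = 0 (no overlap).
|P∩Q∩R| = 0.
|P ∪ Q ∪ R| = 50 − 15 + 0 = 35.00.

35.00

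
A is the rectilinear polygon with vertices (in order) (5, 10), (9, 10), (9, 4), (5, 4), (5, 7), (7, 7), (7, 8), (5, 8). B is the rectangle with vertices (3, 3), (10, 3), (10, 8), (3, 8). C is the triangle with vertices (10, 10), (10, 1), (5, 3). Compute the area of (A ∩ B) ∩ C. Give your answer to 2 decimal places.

The region (A ∩ B) ∩ C is the polygon with vertices (5.714,4), (8.571,8), (9,8), (9,4).
By the shoelace formula its area is 7.43.

7.43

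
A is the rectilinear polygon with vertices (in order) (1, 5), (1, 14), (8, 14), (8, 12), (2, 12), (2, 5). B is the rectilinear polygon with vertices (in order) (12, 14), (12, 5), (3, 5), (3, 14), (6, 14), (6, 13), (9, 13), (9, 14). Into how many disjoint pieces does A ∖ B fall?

2

A ∖ B splits into 2 disjoint pieces (area 11, area 2).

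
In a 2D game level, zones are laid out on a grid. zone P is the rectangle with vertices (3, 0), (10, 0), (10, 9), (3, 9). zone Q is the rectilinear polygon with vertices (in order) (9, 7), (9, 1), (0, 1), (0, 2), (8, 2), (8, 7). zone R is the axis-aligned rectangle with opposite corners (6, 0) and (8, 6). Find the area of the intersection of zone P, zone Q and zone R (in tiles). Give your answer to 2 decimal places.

2.00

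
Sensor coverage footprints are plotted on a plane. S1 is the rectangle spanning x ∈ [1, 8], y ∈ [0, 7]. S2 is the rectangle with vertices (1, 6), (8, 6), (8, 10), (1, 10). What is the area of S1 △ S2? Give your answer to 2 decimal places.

|S1∩S2|: x∈[1,8], y∈[6,7] → 7·1 = 7.
|S1 △ S2| = |S1| + |S2| − 2·|S1∩S2| = 49 + 28 − 14 = 63.00.

63.00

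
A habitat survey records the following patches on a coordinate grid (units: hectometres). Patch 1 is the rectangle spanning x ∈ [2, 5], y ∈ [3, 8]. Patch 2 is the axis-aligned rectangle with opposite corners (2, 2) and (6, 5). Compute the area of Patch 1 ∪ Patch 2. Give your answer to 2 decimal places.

21.00

By inclusion–exclusion:
Individual areas: |Patch 1| = 15, |Patch 2| = 12.
|Patch 1∩Patch 2|: x∈[2,5], y∈[3,5] → 3·2 = 6.
|Patch 1 ∪ Patch 2| = 27 − 6 = 21.00.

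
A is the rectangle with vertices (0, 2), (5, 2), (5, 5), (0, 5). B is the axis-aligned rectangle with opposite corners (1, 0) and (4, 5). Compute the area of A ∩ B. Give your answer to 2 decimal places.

9.00

|A∩B|: x∈[1,4], y∈[2,5] → 3·3 = 9.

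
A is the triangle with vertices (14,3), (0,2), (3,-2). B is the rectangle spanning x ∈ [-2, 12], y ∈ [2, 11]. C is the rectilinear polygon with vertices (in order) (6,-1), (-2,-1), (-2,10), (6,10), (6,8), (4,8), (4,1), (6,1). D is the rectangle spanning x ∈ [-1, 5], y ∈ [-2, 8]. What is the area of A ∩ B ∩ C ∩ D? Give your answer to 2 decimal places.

0.57

The intersection is the polygon with vertices (4,2.286), (4,2), (0,2).
By the shoelace formula its area is 0.57.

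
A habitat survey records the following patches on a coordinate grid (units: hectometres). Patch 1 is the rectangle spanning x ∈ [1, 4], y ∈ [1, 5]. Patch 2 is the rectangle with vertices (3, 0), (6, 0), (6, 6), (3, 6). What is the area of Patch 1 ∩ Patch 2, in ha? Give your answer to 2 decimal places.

|Patch 1∩Patch 2|: x∈[3,4], y∈[1,5] → 1·4 = 4.

4.00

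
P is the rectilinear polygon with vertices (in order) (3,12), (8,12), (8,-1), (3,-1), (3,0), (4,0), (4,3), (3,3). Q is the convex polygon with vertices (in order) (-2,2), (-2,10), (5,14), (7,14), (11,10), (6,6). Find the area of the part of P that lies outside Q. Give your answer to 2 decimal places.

31.35

|P| = 62, |P∩Q| = 30.65.
|P ∖ Q| = |P| − |P∩Q| = 62 − 30.65 = 31.35.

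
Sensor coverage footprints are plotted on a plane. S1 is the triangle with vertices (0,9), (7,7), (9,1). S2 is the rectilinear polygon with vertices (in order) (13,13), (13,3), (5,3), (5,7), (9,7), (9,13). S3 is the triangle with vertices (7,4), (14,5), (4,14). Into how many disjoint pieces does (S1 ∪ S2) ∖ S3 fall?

(S1 ∪ S2) ∖ S3 splits into 2 disjoint pieces (area 21.2, area 24.7893).

2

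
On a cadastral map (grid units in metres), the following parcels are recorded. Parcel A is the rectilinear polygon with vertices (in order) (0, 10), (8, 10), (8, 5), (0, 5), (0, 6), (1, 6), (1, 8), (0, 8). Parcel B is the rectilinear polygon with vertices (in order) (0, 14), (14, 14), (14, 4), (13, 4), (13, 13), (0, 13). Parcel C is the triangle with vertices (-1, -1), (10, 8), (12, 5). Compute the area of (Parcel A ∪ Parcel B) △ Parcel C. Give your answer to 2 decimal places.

84.23

|Parcel A ∪ Parcel B| = 61.
|(Parcel A ∪ Parcel B) ∩ Parcel C| = 1.1364.
|(Parcel A ∪ Parcel B) △ Parcel C| = 61 + 25.5 − 2.2727 = 84.23.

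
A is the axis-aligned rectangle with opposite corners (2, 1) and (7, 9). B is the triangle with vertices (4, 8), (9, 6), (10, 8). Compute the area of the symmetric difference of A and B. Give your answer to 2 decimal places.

|A| = 40, |B| = 6, |A∩B| = 1.8.
|A △ B| = |A| + |B| − 2·|A∩B| = 40 + 6 − 3.6 = 42.40.

42.40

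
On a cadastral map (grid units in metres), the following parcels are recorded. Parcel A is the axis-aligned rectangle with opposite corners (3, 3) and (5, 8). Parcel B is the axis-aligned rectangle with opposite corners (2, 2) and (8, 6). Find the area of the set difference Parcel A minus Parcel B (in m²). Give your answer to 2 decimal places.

|Parcel A∩Parcel B|: x∈[3,5], y∈[3,6] → 2·3 = 6.
|Parcel A| = 10.
|Parcel A ∖ Parcel B| = |Parcel A| − |Parcel A∩Parcel B| = 10 − 6 = 4.00.

4.00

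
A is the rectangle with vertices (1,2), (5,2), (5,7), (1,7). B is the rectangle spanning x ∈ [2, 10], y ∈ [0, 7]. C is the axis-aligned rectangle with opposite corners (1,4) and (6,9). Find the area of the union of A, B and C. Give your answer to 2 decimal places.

71.00

By inclusion–exclusion:
Individual areas: |A| = 20, |B| = 56, |C| = 25.
|A∩B|: x∈[2,5], y∈[2,7] → 3·5 = 15.
|A∩C|: x∈[1,5], y∈[4,7] → 4·3 = 12.
|B∩C|: x∈[2,6], y∈[4,7] → 4·3 = 12.
|A∩B∩C| = 9.
|A ∪ B ∪ C| = 101 − 39 + 9 = 71.00.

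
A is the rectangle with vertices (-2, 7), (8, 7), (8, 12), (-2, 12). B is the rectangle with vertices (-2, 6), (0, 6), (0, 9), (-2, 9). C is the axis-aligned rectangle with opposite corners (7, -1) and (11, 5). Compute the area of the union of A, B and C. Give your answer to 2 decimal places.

76.00

By inclusion–exclusion:
Individual areas: |A| = 50, |B| = 6, |C| = 24.
|A∩B|: x∈[-2,0], y∈[7,9] → 2·2 = 4.
|A∩C| = 0 (no overlap).
|B∩C| = 0 (no overlap).
|A∩B∩C| = 0.
|A ∪ B ∪ C| = 80 − 4 + 0 = 76.00.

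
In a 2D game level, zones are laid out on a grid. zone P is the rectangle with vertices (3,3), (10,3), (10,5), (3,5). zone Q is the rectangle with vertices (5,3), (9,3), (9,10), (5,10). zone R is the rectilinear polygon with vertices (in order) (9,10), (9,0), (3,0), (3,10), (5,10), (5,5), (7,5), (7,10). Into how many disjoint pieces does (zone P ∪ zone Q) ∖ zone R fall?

(zone P ∪ zone Q) ∖ zone R splits into 2 disjoint pieces (area 2, area 10).

2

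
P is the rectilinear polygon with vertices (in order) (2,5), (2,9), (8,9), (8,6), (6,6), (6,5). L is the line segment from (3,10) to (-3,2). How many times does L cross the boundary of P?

2

The segment meets the boundary at (2,8.667), (2.25,9).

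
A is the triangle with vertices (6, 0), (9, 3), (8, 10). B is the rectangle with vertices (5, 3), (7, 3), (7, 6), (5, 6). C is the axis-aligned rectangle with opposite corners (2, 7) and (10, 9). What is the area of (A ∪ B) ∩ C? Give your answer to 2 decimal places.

1.37

The region (A ∪ B) ∩ C is the polygon with vertices (8.429,7), (7.4,7), (7.8,9), (8.143,9).
By the shoelace formula its area is 1.37.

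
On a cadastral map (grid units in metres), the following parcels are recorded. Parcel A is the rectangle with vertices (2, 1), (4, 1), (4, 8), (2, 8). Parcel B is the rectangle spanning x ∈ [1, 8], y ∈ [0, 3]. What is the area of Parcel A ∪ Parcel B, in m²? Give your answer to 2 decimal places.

31.00

By inclusion–exclusion:
Individual areas: |Parcel A| = 14, |Parcel B| = 21.
|Parcel A∩Parcel B|: x∈[2,4], y∈[1,3] → 2·2 = 4.
|Parcel A ∪ Parcel B| = 35 − 4 = 31.00.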